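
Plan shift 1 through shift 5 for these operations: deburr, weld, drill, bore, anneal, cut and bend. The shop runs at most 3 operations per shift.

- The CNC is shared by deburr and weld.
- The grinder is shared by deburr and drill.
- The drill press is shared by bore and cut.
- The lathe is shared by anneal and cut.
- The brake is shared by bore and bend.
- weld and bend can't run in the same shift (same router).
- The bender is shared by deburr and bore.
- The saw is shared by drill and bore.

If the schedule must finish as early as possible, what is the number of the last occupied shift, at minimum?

With at most 3 per shift and 7 operations, at least 3 shifts are needed.
3 works (last occupied shift: shift 3): for example deburr in shift 1, anneal in shift 1, bore in shift 3, drill in shift 2, bend in shift 1, weld in shift 2, cut in shift 2.

3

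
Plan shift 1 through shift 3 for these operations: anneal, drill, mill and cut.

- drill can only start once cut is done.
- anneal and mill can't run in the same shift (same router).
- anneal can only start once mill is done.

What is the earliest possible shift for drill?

shift 2

Precedence pushes drill to at least shift 2.
drill at shift 2 is achievable: mill in shift 1; cut in shift 1; drill in shift 2; anneal in shift 2.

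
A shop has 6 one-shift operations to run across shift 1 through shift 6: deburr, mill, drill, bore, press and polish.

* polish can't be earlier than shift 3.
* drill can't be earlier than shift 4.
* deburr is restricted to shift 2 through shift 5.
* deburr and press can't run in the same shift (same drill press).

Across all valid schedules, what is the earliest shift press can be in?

shift 1

press at shift 1 is achievable: drill in shift 4, polish in shift 3, deburr in shift 2, mill in shift 1, bore in shift 1, press in shift 1.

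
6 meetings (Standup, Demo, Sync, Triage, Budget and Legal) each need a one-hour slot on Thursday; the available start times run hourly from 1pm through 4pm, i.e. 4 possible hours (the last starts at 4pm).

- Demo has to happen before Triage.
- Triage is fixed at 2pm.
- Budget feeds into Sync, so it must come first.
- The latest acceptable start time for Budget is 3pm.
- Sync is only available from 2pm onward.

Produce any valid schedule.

Standup -> 1pm; Budget -> 1pm; Demo -> 1pm; Legal -> 1pm; Sync -> 2pm; Triage -> 2pm

Checking: Demo(1pm) before Triage(2pm); Budget(1pm) before Sync(2pm); Triage=2pm in [2pm,2pm]; Budget=1pm in [1pm,3pm]; Sync=2pm in [2pm,4pm].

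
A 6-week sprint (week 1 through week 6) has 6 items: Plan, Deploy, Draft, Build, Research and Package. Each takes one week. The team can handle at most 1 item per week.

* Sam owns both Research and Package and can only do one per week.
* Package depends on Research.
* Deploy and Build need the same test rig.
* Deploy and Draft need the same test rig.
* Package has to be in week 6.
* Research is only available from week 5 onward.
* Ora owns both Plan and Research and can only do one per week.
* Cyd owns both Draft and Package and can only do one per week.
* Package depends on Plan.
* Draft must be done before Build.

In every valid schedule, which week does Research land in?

week 5

Research's window is week 5–week 6.
Package is fixed at week 6, and Research can't share a week with Package.
So Research must be week 5.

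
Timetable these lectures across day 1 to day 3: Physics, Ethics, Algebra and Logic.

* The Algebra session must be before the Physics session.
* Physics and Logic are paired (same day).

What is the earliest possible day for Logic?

day 2

Logic must be in the same day as Physics, which can't be before day 2, so Logic is at least day 2.
Logic at day 2 is achievable: Logic -> day 2, Ethics -> day 1, Physics -> day 2, Algebra -> day 1.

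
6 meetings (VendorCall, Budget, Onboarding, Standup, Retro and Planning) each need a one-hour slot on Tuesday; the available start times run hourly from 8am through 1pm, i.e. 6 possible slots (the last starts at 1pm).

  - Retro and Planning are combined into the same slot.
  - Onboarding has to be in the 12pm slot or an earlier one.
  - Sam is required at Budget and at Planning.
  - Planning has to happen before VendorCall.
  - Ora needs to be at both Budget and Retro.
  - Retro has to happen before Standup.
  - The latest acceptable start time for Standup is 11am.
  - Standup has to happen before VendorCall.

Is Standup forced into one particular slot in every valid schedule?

Standup can be 9am (e.g. Planning=8am; Retro=8am; Budget=9am; Standup=9am; VendorCall=10am; Onboarding=8am) or 10am (e.g. Planning in 8am; VendorCall in 11am; Onboarding in 8am; Budget in 9am; Retro in 8am; Standup in 10am).

No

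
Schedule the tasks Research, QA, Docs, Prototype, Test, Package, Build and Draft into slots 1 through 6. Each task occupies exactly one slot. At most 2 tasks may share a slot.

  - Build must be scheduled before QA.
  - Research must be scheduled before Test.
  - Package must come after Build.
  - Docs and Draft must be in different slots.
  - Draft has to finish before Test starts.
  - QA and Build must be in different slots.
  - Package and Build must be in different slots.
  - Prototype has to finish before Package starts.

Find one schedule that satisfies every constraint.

Research=1, Docs=4, QA=3, Build=2, Prototype=3, Draft=1, Test=2, Package=4

Checking: Prototype(3) before Package(4); Research(1) before Test(2); Build(2) before Package(4); Draft(1) before Test(2); Build(2) before QA(3); QA(3) != Build(2); Package(4) != Build(2); Docs(4) != Draft(1); max 2 per slot (cap 2).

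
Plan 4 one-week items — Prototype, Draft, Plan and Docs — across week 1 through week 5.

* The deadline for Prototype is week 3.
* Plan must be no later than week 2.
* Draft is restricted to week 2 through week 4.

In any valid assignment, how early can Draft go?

Draft is available from week 2; Draft's own window allows nothing later than week 4.
Draft at week 2 is achievable: Docs -> week 1, Plan -> week 1, Draft -> week 2, Prototype -> week 1.

week 2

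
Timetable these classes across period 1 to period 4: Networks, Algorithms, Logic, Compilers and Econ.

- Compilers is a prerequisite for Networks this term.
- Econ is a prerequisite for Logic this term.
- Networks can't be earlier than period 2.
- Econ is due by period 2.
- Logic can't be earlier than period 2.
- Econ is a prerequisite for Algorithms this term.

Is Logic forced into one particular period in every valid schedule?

Logic can be period 2 (e.g. Econ -> period 1, Logic -> period 2, Algorithms -> period 2, Compilers -> period 1, Networks -> period 2) or period 3 (e.g. Econ in period 1; Networks in period 2; Algorithms in period 2; Compilers in period 1; Logic in period 3).

No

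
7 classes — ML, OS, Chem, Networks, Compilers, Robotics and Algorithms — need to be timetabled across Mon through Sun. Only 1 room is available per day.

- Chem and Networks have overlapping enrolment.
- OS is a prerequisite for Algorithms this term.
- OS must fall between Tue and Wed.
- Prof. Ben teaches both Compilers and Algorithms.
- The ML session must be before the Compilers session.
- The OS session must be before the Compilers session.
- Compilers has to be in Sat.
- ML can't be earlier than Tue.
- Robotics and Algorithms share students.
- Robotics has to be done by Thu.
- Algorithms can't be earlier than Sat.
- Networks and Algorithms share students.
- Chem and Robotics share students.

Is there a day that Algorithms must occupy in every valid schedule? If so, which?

Sun

Algorithms's window is Sat–Sun.
Compilers is fixed at Sat, and Algorithms can't share a day with Compilers.
So Algorithms must be Sun.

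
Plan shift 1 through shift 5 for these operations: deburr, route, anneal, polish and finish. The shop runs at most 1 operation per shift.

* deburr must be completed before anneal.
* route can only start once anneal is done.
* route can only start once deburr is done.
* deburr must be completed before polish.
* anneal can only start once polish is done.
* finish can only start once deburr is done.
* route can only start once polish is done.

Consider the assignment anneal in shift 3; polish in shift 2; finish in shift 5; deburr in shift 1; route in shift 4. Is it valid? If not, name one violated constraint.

route can only start once deburr is done — holds.
The shop runs at most 1 operation per shift — holds.
route can only start once polish is done — holds.
finish can only start once deburr is done — holds.
route can only start once anneal is done — holds.
deburr must be completed before polish — holds.
deburr must be completed before anneal — holds.
anneal can only start once polish is done — holds.

Yes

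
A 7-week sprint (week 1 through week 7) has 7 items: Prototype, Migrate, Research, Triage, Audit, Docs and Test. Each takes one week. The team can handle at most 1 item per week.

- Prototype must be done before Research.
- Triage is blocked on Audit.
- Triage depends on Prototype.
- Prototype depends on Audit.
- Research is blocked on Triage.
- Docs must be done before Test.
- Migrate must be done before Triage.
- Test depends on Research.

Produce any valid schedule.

Research -> week 5; Prototype -> week 2; Audit -> week 1; Docs -> week 6; Migrate -> week 3; Triage -> week 4; Test -> week 7

Checking: Docs(week 6) before Test(week 7); Prototype(week 2) before Research(week 5); Prototype(week 2) before Triage(week 4); Audit(week 1) before Triage(week 4); Research(week 5) before Test(week 7); Audit(week 1) before Prototype(week 2); Migrate(week 3) before Triage(week 4); Triage(week 4) before Research(week 5); max 1 per week (cap 1).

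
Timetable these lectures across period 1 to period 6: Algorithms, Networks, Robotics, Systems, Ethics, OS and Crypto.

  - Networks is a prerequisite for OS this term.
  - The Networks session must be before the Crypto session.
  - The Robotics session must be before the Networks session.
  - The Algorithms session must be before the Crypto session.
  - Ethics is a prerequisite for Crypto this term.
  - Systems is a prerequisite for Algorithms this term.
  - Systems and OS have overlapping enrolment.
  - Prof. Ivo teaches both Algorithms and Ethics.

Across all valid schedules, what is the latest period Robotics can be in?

Downstream work caps Robotics at period 4.
Robotics at period 4 is achievable: Crypto in period 6, Ethics in period 1, Systems in period 1, Algorithms in period 2, Networks in period 5, Robotics in period 4, OS in period 6.

period 4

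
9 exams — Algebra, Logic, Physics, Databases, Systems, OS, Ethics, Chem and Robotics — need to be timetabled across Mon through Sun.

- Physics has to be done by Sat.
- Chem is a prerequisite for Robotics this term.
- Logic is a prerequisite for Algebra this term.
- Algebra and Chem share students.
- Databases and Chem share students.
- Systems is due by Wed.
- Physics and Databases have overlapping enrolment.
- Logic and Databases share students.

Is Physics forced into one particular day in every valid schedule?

No

Physics can be Mon (e.g. Ethics=Mon, Chem=Mon, Algebra=Tue, Physics=Mon, Logic=Mon, Robotics=Tue, Databases=Tue, OS=Mon, Systems=Mon) or Tue (e.g. Ethics=Mon; Robotics=Tue; Systems=Mon; OS=Mon; Chem=Mon; Algebra=Tue; Databases=Wed; Logic=Mon; Physics=Tue).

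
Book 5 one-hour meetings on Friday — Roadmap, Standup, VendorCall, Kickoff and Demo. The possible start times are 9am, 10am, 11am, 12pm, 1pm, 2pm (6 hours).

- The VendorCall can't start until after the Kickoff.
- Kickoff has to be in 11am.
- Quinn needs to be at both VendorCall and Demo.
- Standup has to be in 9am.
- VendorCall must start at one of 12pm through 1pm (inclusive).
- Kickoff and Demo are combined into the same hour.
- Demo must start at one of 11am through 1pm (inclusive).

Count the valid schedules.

12

Splitting on VendorCall: it can be 12pm (6), 1pm (6). Listing each branch's schedules as (Roadmap, Standup, Kickoff, Demo):
VendorCall=12pm: (9am,9am,11am,11am) (10am,9am,11am,11am) (11am,9am,11am,11am) (12pm,9am,11am,11am) (1pm,9am,11am,11am) (2pm,9am,11am,11am) — 6.
VendorCall=1pm: (9am,9am,11am,11am) (10am,9am,11am,11am) (11am,9am,11am,11am) (12pm,9am,11am,11am) (1pm,9am,11am,11am) (2pm,9am,11am,11am) — 6.
Summing: 6 + 6 = 12.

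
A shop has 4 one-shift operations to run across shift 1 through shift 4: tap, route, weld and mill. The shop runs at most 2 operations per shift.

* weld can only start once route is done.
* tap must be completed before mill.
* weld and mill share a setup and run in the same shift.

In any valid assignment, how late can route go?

shift 3

Downstream work caps route at shift 3.
route at shift 3 is achievable: route=shift 3; weld=shift 4; mill=shift 4; tap=shift 1.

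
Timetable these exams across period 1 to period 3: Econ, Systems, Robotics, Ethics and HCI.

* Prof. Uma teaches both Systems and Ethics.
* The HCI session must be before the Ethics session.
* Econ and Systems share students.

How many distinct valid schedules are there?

Splitting on Econ: it can be period 1 (9), period 2 (12), period 3 (15). Listing each branch's schedules as (Systems, Robotics, Ethics, HCI) by period number:
Econ=period 1: (2,1,3,1) (2,1,3,2) (2,2,3,1) (2,2,3,2) (2,3,3,1) (2,3,3,2) (3,1,2,1) (3,2,2,1) (3,3,2,1) — 9.
Econ=period 2: (1,1,2,1) (1,1,3,1) (1,1,3,2) (1,2,2,1) (1,2,3,1) (1,2,3,2) (1,3,2,1) (1,3,3,1) (1,3,3,2) (3,1,2,1) (3,2,2,1) (3,3,2,1) — 12.
Econ=period 3: (1,1,2,1) (1,1,3,1) (1,1,3,2) (1,2,2,1) (1,2,3,1) (1,2,3,2) (1,3,2,1) (1,3,3,1) (1,3,3,2) (2,1,3,1) (2,1,3,2) (2,2,3,1) (2,2,3,2) (2,3,3,1) (2,3,3,2) — 15.
Summing: 9 + 12 + 15 = 36.

36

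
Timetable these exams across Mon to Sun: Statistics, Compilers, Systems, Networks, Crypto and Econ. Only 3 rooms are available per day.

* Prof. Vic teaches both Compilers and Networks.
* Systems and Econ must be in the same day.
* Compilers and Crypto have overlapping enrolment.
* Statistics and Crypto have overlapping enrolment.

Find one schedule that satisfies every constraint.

Crypto=Wed; Networks=Tue; Systems=Tue; Compilers=Mon; Econ=Tue; Statistics=Mon

Checking: Statistics(Mon) != Crypto(Wed); Compilers(Mon) != Crypto(Wed); Compilers(Mon) != Networks(Tue); Systems = Econ = Tue; max 3 per day (cap 3).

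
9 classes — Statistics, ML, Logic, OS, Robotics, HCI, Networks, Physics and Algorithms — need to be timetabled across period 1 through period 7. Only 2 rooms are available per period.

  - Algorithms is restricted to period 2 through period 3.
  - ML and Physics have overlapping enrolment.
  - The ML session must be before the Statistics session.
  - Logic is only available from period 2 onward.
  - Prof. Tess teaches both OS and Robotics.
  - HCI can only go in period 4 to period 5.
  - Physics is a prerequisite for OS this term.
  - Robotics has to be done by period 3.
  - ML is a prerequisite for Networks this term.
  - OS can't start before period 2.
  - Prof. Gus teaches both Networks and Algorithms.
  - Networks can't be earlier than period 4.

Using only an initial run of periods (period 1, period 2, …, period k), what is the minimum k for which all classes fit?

The precedence chain requires at least 2 distinct periods.
With at most 2 per period and 9 classes, at least 5 periods are needed.
HCI can't be placed before period 4, so the schedule must run through at least period 4.
5 works (last occupied period: period 5): for example HCI in period 4; ML in period 3; Algorithms in period 2; Robotics in period 1; OS in period 2; Networks in period 4; Physics in period 1; Logic in period 3; Statistics in period 5.

5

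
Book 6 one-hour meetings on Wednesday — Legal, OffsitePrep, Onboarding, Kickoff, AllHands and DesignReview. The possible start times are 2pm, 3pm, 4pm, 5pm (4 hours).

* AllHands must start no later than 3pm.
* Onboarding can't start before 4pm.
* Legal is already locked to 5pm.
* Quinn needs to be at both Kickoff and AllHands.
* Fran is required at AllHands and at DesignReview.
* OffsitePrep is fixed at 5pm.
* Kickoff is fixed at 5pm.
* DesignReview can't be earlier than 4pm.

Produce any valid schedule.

Kickoff -> 5pm, OffsitePrep -> 5pm, Legal -> 5pm, AllHands -> 2pm, DesignReview -> 4pm, Onboarding -> 4pm

Checking: AllHands(2pm) != DesignReview(4pm); Kickoff(5pm) != AllHands(2pm); OffsitePrep=5pm in [5pm,5pm]; Kickoff=5pm in [5pm,5pm]; Legal=5pm in [5pm,5pm]; DesignReview=4pm in [4pm,5pm]; AllHands=2pm in [2pm,3pm]; Onboarding=4pm in [4pm,5pm].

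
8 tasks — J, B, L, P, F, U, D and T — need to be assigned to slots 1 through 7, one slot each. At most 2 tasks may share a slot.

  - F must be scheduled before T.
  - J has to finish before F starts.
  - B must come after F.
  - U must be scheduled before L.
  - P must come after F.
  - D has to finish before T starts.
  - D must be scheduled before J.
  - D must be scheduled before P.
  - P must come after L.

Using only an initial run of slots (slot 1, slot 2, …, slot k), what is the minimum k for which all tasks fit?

5 slots

The precedence chain requires at least 4 distinct slots.
With at most 2 per slot and 8 tasks, at least 4 slots are needed.
Could 4 slots be enough, i.e. nothing placed later than 4? No: P must come after L (at 1 or later) → {2, 3, 4}; T must come after F (at 1 or later) → {2, 3, 4}; F must come before T (at 4 or earlier) → {1, 2, 3}; D must come before P (at 4 or earlier) → {1, 2, 3}; F must come after J (at 1 or later) → {2, 3}; J must come before F (at 3 or earlier) → {1, 2}; P must come after F (at 2 or later) → {3, 4}; B must come after F (at 2 or later) → {3, 4}; J must come after D (at 1 or later) → {2}; T must come after F (at 2 or later) → {3, 4}; F must come after J (at 2 or later) → {3}; P must come after F (at 3 or later) → {4}; B must come after F (at 3 or later) → {4}; T can't use 4, already full with B and P (limit 2) → {3}; T must come after F (at 3 or later) → nothing is left.
So 4 slots is not enough.
5 works (last occupied slot: 5): for example T -> 4; L -> 2; P -> 4; J -> 2; F -> 3; U -> 1; D -> 1; B -> 5.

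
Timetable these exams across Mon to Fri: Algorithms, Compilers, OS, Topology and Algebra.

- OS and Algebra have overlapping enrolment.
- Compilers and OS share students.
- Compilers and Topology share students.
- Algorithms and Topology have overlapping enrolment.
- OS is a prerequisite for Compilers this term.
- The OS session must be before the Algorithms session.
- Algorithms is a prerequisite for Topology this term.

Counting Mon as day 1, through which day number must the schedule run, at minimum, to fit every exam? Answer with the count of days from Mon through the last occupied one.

The precedence chain requires at least 3 distinct days.
3 works (last occupied day: Wed): for example Compilers in Tue; OS in Mon; Algebra in Tue; Topology in Wed; Algorithms in Tue.

3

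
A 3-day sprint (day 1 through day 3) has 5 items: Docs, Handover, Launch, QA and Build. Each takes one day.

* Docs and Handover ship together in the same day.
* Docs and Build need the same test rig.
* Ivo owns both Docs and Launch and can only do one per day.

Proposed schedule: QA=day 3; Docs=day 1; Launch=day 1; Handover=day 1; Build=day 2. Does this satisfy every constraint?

Docs and Handover ship together in the same day — holds.
Ivo owns both Docs and Launch and can only do one per day — violated.
Docs and Build need the same test rig — holds.

No — it violates: Ivo owns both Docs and Launch and can only do one per day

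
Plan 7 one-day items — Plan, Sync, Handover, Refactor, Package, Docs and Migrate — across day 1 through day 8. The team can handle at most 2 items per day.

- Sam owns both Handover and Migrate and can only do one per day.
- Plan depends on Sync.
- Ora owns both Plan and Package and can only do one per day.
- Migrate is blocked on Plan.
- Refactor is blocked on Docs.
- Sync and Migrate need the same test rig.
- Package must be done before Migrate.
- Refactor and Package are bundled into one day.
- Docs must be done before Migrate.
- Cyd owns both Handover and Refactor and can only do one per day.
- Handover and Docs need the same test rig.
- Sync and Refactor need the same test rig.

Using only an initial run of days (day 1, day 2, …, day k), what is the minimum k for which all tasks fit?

The precedence chain requires at least 3 distinct days.
With at most 2 per day and 7 tasks, at least 4 days are needed.
4 works (last occupied day: day 4): for example Sync in day 1; Refactor in day 3; Docs in day 1; Handover in day 2; Migrate in day 4; Package in day 3; Plan in day 2.

4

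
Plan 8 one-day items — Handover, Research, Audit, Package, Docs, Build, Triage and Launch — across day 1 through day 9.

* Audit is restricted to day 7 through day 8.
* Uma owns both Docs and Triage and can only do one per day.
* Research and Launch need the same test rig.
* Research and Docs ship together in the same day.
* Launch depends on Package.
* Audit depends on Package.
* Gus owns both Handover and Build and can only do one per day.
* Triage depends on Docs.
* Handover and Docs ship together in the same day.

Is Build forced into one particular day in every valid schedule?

No

Build can be day 1 (e.g. Triage -> day 3, Audit -> day 7, Build -> day 1, Research -> day 2, Package -> day 1, Launch -> day 3, Docs -> day 2, Handover -> day 2) or day 2 (e.g. Launch -> day 2, Build -> day 2, Research -> day 1, Docs -> day 1, Audit -> day 7, Handover -> day 1, Triage -> day 2, Package -> day 1).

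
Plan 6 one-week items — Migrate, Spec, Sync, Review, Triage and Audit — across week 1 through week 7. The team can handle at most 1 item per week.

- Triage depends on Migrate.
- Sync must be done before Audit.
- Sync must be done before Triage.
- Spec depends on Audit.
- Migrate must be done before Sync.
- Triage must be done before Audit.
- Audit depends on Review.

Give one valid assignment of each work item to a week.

Triage in week 3; Migrate in week 1; Spec in week 6; Review in week 4; Audit in week 5; Sync in week 2

Checking: Sync(week 2) before Triage(week 3); Sync(week 2) before Audit(week 5); Audit(week 5) before Spec(week 6); Migrate(week 1) before Sync(week 2); Review(week 4) before Audit(week 5); Migrate(week 1) before Triage(week 3); Triage(week 3) before Audit(week 5); max 1 per week (cap 1).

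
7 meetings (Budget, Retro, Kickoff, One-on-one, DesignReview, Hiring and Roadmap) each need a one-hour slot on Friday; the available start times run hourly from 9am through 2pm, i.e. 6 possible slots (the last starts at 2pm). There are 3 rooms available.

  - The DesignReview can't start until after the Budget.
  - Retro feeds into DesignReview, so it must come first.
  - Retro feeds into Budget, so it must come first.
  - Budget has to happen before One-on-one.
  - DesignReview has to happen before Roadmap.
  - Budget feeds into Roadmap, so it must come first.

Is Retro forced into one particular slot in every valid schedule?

No

Retro can be 9am (e.g. One-on-one in 11am; Budget in 10am; DesignReview in 11am; Hiring in 9am; Retro in 9am; Kickoff in 9am; Roadmap in 12pm) or 10am (e.g. Retro -> 10am; Hiring -> 9am; Kickoff -> 9am; Roadmap -> 1pm; One-on-one -> 12pm; Budget -> 11am; DesignReview -> 12pm).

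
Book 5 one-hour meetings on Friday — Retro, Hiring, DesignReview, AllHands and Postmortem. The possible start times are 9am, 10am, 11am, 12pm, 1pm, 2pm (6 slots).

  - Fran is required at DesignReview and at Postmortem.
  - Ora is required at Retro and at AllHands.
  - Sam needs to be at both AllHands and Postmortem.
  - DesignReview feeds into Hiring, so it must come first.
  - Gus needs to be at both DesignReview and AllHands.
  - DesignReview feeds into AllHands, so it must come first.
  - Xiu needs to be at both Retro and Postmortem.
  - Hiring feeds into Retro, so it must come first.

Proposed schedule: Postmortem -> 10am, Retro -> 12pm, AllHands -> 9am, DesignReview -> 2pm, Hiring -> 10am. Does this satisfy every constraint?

Xiu needs to be at both Retro and Postmortem — holds.
Fran is required at DesignReview and at Postmortem — holds.
Ora is required at Retro and at AllHands — holds.
Hiring feeds into Retro, so it must come first — holds.
Gus needs to be at both DesignReview and AllHands — holds.
DesignReview feeds into Hiring, so it must come first — violated.
Sam needs to be at both AllHands and Postmortem — holds.
DesignReview feeds into AllHands, so it must come first — violated.

Invalid. DesignReview feeds into AllHands, so it must come first.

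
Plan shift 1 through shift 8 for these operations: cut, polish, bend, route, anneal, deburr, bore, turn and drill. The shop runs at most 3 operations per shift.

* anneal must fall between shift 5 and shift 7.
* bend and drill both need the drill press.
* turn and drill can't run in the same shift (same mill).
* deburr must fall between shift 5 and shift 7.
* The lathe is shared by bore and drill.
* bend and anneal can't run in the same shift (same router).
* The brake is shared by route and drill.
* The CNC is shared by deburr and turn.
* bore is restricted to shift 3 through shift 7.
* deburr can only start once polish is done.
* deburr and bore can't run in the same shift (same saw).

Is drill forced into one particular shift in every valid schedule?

drill can be shift 1 (e.g. anneal=shift 5, route=shift 2, bore=shift 3, polish=shift 1, cut=shift 1, deburr=shift 5, bend=shift 2, drill=shift 1, turn=shift 2) or shift 2 (e.g. deburr in shift 5; turn in shift 3; route in shift 3; drill in shift 2; polish in shift 1; anneal in shift 5; bore in shift 3; bend in shift 1; cut in shift 1).

No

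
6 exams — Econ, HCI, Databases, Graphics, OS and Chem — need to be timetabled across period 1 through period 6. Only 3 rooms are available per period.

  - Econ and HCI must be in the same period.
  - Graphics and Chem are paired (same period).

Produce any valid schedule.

Databases -> period 1; Graphics -> period 2; Chem -> period 2; HCI -> period 1; Econ -> period 1; OS -> period 2

Checking: Graphics = Chem = period 2; Econ = HCI = period 1; max 3 per period (cap 3).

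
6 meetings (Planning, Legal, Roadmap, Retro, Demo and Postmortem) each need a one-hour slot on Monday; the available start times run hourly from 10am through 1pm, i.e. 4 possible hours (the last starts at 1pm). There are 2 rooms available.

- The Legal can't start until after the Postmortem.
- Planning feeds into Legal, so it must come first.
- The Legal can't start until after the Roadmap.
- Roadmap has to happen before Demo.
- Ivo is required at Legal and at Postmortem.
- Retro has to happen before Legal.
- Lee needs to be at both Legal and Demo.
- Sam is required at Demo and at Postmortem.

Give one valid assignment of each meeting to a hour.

Retro=11am; Planning=10am; Legal=12pm; Roadmap=10am; Demo=1pm; Postmortem=11am

Checking: Retro(11am) before Legal(12pm); Roadmap(10am) before Legal(12pm); Roadmap(10am) before Demo(1pm); Postmortem(11am) before Legal(12pm); Planning(10am) before Legal(12pm); Legal(12pm) != Postmortem(11am); Demo(1pm) != Postmortem(11am); Legal(12pm) != Demo(1pm); max 2 per hour (cap 2).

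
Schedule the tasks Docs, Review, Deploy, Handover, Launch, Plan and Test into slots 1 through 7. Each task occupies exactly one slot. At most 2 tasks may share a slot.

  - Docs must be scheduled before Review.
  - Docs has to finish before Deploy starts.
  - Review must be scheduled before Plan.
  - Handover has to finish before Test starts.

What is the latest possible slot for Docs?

5

Downstream work caps Docs at 5.
Docs at 5 is achievable: Plan=7; Launch=1; Review=6; Handover=1; Test=2; Docs=5; Deploy=6.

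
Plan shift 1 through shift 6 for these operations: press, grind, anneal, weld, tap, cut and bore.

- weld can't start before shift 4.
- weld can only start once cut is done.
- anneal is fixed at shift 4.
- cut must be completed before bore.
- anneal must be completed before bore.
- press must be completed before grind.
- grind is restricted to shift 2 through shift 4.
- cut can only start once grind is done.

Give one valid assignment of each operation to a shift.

tap in shift 1, press in shift 1, bore in shift 5, weld in shift 4, anneal in shift 4, cut in shift 3, grind in shift 2

Checking: press(shift 1) before grind(shift 2); cut(shift 3) before weld(shift 4); anneal(shift 4) before bore(shift 5); cut(shift 3) before bore(shift 5); grind(shift 2) before cut(shift 3); weld=shift 4 in [shift 4,shift 6]; grind=shift 2 in [shift 2,shift 4]; anneal=shift 4 in [shift 4,shift 4].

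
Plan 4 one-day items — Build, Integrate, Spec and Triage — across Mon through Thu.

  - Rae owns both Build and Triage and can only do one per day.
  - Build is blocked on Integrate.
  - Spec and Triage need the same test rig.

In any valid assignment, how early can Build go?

Tue

Precedence pushes Build to at least Tue.
Build at Tue is achievable: Spec in Mon; Build in Tue; Integrate in Mon; Triage in Wed.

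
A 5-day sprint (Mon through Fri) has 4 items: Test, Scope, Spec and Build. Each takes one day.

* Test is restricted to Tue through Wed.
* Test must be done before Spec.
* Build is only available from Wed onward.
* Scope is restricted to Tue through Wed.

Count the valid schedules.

Splitting on Test: it can be Tue (18), Wed (12). Listing each branch's schedules as (Scope, Spec, Build):
Test=Tue: (Tue,Wed,Wed) (Tue,Wed,Thu) (Tue,Wed,Fri) (Tue,Thu,Wed) (Tue,Thu,Thu) (Tue,Thu,Fri) (Tue,Fri,Wed) (Tue,Fri,Thu) (Tue,Fri,Fri) (Wed,Wed,Wed) (Wed,Wed,Thu) (Wed,Wed,Fri) (Wed,Thu,Wed) (Wed,Thu,Thu) (Wed,Thu,Fri) (Wed,Fri,Wed) (Wed,Fri,Thu) (Wed,Fri,Fri) — 18.
Test=Wed: (Tue,Thu,Wed) (Tue,Thu,Thu) (Tue,Thu,Fri) (Tue,Fri,Wed) (Tue,Fri,Thu) (Tue,Fri,Fri) (Wed,Thu,Wed) (Wed,Thu,Thu) (Wed,Thu,Fri) (Wed,Fri,Wed) (Wed,Fri,Thu) (Wed,Fri,Fri) — 12.
Summing: 18 + 12 = 30.

30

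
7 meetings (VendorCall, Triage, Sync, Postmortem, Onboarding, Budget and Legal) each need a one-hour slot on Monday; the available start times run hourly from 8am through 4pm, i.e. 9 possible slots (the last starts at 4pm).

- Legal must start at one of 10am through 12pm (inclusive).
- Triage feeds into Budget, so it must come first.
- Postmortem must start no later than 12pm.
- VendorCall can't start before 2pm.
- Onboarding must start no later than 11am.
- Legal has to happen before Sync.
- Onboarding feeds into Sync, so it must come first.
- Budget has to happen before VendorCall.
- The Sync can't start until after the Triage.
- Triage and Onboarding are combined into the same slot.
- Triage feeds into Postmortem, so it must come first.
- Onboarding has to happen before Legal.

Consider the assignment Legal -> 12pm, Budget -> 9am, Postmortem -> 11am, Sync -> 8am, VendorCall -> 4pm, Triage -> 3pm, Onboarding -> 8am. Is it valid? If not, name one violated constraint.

Onboarding must start no later than 11am — holds.
Budget has to happen before VendorCall — holds.
Triage feeds into Postmortem, so it must come first — violated.
Legal has to happen before Sync — violated.
Postmortem must start no later than 12pm — holds.
Triage feeds into Budget, so it must come first — violated.
Onboarding feeds into Sync, so it must come first — violated.
Onboarding has to happen before Legal — holds.
Legal must start at one of 10am through 12pm (inclusive) — holds.
Triage and Onboarding are combined into the same slot — violated.
The Sync can't start until after the Triage — violated.
VendorCall can't start before 2pm — holds.

No. The Sync can't start until after the Triage is not satisfied.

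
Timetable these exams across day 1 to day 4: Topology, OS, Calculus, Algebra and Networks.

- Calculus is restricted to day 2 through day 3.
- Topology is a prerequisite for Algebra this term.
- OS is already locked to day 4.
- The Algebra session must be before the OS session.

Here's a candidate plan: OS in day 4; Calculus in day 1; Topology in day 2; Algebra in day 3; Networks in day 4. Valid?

Topology is a prerequisite for Algebra this term — holds.
The Algebra session must be before the OS session — holds.
OS is already locked to day 4 — holds.
Calculus is restricted to day 2 through day 3 — violated.

No. Calculus is restricted to day 2 through day 3 is not satisfied.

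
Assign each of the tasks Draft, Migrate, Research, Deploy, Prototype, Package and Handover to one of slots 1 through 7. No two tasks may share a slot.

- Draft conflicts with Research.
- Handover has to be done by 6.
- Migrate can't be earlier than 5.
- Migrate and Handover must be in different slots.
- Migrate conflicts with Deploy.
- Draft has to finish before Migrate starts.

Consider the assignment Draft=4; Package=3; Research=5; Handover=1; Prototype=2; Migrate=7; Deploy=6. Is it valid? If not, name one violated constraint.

Migrate can't be earlier than 5 — holds.
Migrate and Handover must be in different slots — holds.
Draft has to finish before Migrate starts — holds.
No two tasks may share a slot — holds.
Draft conflicts with Research — holds.
Handover has to be done by 6 — holds.
Migrate conflicts with Deploy — holds.

Valid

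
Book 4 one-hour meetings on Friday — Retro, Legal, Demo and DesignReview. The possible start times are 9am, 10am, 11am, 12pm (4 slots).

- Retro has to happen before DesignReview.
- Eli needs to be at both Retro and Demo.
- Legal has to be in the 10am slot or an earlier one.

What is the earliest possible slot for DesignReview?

Precedence pushes DesignReview to at least 10am.
DesignReview at 10am is achievable: Legal in 9am, DesignReview in 10am, Demo in 10am, Retro in 9am.

10am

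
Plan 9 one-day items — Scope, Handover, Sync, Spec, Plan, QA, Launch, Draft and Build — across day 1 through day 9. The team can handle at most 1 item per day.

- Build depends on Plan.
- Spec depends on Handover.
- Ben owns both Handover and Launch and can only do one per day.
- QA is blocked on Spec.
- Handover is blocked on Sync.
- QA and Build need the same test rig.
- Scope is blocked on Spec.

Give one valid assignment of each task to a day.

Spec in day 3, Plan in day 5, Scope in day 4, QA in day 6, Launch in day 8, Draft in day 9, Handover in day 2, Build in day 7, Sync in day 1

Checking: Sync(day 1) before Handover(day 2); Handover(day 2) before Spec(day 3); Spec(day 3) before Scope(day 4); Spec(day 3) before QA(day 6); Plan(day 5) before Build(day 7); QA(day 6) != Build(day 7); Handover(day 2) != Launch(day 8); max 1 per day (cap 1).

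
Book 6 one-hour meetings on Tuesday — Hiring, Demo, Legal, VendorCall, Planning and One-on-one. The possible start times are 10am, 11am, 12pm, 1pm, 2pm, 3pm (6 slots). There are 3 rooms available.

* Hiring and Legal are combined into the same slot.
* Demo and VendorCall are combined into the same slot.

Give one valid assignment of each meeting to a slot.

Planning=10am, VendorCall=11am, Legal=10am, One-on-one=11am, Hiring=10am, Demo=11am

Checking: Hiring = Legal = 10am; Demo = VendorCall = 11am; max 3 per slot (cap 3).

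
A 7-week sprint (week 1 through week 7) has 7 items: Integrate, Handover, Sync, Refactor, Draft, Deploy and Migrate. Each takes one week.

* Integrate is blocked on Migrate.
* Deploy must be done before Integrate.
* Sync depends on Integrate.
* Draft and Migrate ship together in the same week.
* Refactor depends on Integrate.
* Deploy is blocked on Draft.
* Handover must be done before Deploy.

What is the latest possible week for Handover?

week 4

Downstream work caps Handover at week 4.
Handover at week 4 is achievable: Refactor -> week 7, Handover -> week 4, Deploy -> week 5, Migrate -> week 1, Sync -> week 7, Draft -> week 1, Integrate -> week 6.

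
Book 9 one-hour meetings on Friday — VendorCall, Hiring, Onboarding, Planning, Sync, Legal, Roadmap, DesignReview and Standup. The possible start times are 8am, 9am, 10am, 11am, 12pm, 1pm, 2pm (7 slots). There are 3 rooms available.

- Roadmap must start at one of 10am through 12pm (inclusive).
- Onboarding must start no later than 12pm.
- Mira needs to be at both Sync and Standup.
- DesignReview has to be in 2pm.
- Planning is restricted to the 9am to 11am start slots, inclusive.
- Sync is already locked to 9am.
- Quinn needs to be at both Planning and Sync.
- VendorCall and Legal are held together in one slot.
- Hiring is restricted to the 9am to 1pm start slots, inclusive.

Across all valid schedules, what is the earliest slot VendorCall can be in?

8am

VendorCall at 8am is achievable: Onboarding=8am; VendorCall=8am; Planning=10am; Roadmap=10am; DesignReview=2pm; Standup=10am; Sync=9am; Hiring=9am; Legal=8am.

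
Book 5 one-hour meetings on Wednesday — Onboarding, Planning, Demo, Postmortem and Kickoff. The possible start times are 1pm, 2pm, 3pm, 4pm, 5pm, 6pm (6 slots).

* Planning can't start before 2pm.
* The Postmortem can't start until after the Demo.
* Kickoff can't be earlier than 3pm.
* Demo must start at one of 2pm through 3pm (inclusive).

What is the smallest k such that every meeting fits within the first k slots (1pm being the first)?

3 slots

The precedence chain requires at least 2 distinct slots.
Kickoff can't be placed before 3pm — that is slot 3 counting from 1pm — so the schedule must run through at least 3 slots.
3 works (last occupied slot: 3pm): for example Onboarding=1pm, Demo=2pm, Planning=2pm, Postmortem=3pm, Kickoff=3pm.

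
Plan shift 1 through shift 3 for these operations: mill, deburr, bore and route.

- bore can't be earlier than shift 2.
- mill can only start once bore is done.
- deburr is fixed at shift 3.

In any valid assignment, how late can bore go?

Bore is available from shift 2; downstream work caps bore at shift 2.
bore at shift 2 is achievable: deburr -> shift 3; mill -> shift 3; route -> shift 1; bore -> shift 2.

shift 2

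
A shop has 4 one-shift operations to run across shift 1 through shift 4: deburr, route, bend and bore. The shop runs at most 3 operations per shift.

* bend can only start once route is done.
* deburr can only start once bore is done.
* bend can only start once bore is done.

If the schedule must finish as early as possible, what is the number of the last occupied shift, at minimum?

The precedence chain requires at least 2 distinct shifts.
With at most 3 per shift and 4 operations, at least 2 shifts are needed.
2 works (last occupied shift: shift 2): for example bend in shift 2; bore in shift 1; deburr in shift 2; route in shift 1.

shift 2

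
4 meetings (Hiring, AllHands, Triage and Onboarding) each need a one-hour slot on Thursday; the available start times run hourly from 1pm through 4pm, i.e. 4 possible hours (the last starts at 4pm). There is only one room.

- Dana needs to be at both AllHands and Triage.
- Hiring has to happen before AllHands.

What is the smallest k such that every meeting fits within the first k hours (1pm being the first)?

4 hours

The precedence chain requires at least 2 distinct hours.
With at most 1 per hour and 4 meetings, at least 4 hours are needed.
4 works (last occupied hour: 4pm): for example AllHands -> 2pm, Onboarding -> 4pm, Triage -> 3pm, Hiring -> 1pm.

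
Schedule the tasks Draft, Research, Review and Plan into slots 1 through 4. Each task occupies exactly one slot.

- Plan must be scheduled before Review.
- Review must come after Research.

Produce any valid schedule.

Review in 2; Research in 1; Draft in 1; Plan in 1

Checking: Research(1) before Review(2); Plan(1) before Review(2).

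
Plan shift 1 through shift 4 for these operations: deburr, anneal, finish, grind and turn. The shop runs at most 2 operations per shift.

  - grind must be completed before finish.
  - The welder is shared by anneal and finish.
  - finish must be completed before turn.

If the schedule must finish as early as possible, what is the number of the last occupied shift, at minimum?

The precedence chain requires at least 3 distinct shifts.
With at most 2 per shift and 5 operations, at least 3 shifts are needed.
3 works (last occupied shift: shift 3): for example anneal -> shift 3, turn -> shift 3, grind -> shift 1, deburr -> shift 1, finish -> shift 2.

3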